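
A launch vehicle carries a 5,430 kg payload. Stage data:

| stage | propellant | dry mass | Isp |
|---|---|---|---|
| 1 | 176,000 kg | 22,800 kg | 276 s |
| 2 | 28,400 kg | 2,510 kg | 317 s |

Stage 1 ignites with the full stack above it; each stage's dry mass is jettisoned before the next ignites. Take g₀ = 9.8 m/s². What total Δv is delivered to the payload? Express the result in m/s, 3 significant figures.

Δv ≈ 8460 m/s

Ignition mass of stage 1 = 176,000+22,800 + 28,400+2,510 + 5,430 = 235,140 kg.
Stage 1: m₀ = 235,140 kg, m_f = 235,140 − 176,000 = 59,140 kg; Δv = 276×9.8×ln(3.976) = 2704.8×1.3803 ≈ 3733 m/s.
Stage 2: m₀ = 36,340 kg, m_f = 36,340 − 28,400 = 7,940 kg; Δv = 317×9.8×ln(4.577) = 3106.6×1.5210 ≈ 4725 m/s.
Total Δv = 3733 + 4725 = 8458 m/s.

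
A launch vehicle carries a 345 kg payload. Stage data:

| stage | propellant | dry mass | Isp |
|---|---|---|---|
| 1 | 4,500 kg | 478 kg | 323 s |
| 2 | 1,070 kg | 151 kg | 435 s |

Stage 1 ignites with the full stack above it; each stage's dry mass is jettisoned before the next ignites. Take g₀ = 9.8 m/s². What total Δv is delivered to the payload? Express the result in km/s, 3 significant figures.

Ignition mass of stage 1 = 4,500+478 + 1,070+151 + 345 = 6,544 kg.
Stage 1: m₀ = 6,544 kg, m_f = 6,544 − 4,500 = 2,044 kg; Δv = 323×9.8×ln(3.202) = 3165.4×1.1636 ≈ 3683 m/s.
Stage 2: m₀ = 1,566 kg, m_f = 1,566 − 1,070 = 496 kg; Δv = 435×9.8×ln(3.157) = 4263.0×1.1497 ≈ 4901 m/s.
Total Δv = 3683 + 4901 = 8584 m/s.

Δv ≈ 8.58 km/s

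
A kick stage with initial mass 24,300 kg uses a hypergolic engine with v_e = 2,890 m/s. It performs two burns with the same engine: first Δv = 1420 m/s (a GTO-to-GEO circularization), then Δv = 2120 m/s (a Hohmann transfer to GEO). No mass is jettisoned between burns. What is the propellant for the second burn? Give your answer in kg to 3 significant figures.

After the first burn: m = 24300 × exp(−1420/2890.0) = 24300 × 0.61180 = 14,866.7 kg.
After the second burn: m = 14,866.7 × exp(−2120/2890.0) = 14,866.7 × 0.48019 = 7,138.84 kg.
Second-burn propellant = 14,866.7 − 7,138.84 = 7,727.86 kg.

propellant for the second burn ≈ 7730 kg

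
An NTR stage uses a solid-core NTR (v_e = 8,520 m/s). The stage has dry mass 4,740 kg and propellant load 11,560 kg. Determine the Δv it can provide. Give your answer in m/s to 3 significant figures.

Δv ≈ 10500 m/s

m₀ = m_dry + m_prop = 4,740 + 11,560 = 16,300 kg.
By the Tsiolkovsky rocket equation, Δv = v_e · ln(m₀/m_f) = 8520.0 × ln(3.439) = 8520.0 × 1.2351 ≈ 10523.3 m/s.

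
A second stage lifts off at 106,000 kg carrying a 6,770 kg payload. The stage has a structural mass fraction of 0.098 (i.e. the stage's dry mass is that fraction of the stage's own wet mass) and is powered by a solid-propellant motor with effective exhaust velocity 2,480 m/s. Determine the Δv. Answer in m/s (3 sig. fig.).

Stage wet mass = m₀ − payload = 106,000 − 6,770 = 99,230 kg.
Stage dry mass = ε × stage wet mass = 0.098 × 99,230 = 9,724.54 kg.
Burnout mass m_f = stage dry + payload = 9,724.54 + 6,770 = 16,494.54 kg.
Using Δv = v_e ln(m₀/m_f): Δv = v_e · ln(106,000/16,494.54) = 2480.0 × ln(6.426) = 2480.0 × 1.8604 ≈ 4614 m/s.

Δv ≈ 4610 m/s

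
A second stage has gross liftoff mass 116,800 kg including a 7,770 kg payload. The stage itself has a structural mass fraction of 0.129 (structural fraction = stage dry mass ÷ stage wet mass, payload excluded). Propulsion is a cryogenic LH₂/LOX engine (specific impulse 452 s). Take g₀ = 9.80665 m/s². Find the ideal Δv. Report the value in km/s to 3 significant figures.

Δv ≈ 7.43 km/s

Stage wet mass = m₀ − payload = 116,800 − 7,770 = 109,030 kg.
Stage dry mass = ε × stage wet mass = 0.129 × 109,030 = 14,064.9 kg.
Burnout mass m_f = stage dry + payload = 14,064.9 + 7,770 = 21,834.9 kg.
v_e = Isp · g₀ = 452 × 9.80665 = 4432.6 m/s.
From the ideal rocket equation, Δv = v_e · ln(116,800/21,834.9) = 4432.6 × ln(5.349) = 4432.6 × 1.6770 ≈ 7433 m/s.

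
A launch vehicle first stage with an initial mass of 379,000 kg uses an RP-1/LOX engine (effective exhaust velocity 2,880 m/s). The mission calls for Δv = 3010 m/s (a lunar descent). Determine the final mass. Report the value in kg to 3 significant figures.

final mass ≈ 133000 kg

Rocket equation: m₀/m_f = exp(Δv / v_e) = exp(3010 / 2880.0) = exp(1.0451) = 2.8438.
m_f = m₀ / 2.8438 = 379,000 / 2.8438 = 133,272 kg.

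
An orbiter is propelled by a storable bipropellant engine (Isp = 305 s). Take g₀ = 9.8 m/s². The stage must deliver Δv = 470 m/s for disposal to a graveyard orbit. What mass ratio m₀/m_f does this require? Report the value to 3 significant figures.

v_e = Isp · g₀ = 305 × 9.8 = 2989.0 m/s.
From the ideal rocket equation, m₀/m_f = exp(Δv / v_e) = exp(470 / 2989.0) = exp(0.1572) = 1.1703.

mass ratio ≈ 1.17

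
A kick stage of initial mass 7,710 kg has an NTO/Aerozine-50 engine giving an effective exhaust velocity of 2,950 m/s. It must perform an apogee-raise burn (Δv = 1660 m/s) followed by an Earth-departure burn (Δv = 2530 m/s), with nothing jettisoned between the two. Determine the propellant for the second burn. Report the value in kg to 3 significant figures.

After the first burn: m = 7710 × exp(−1660/2950.0) = 7710 × 0.56966 = 4,392.08 kg.
After the second burn: m = 4,392.08 × exp(−2530/2950.0) = 4,392.08 × 0.42417 = 1,862.99 kg.
Second-burn propellant = 4,392.08 − 1,862.99 = 2,529.09 kg.

propellant for the second burn ≈ 2530 kg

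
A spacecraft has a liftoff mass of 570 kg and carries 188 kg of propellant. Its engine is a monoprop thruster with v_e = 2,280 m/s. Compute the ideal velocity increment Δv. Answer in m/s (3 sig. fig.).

Δv ≈ 912 m/s

m_f = m₀ − m_prop = 570 − 188 = 382 kg.
Δv = v_e · ln(m₀/m_f) = 2280.0 × ln(1.492) = 2280.0 × 0.4002 ≈ 912.5 m/s.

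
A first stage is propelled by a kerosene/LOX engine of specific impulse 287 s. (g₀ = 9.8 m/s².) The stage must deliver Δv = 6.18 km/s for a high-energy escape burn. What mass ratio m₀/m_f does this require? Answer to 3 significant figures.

mass ratio ≈ 9.00

v_e = Isp · g₀ = 287 × 9.8 = 2812.6 m/s.
By the Tsiolkovsky rocket equation, m₀/m_f = exp(Δv / v_e) = exp(6180 / 2812.6) = exp(2.1973) = 9.0003.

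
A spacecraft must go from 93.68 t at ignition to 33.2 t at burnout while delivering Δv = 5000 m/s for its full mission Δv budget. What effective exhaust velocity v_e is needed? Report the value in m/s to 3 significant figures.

ln(m₀/m_f) = ln(93680/33200) = ln(2.822) = 1.0373.
By the Tsiolkovsky rocket equation, v_e = Δv / ln(m₀/m_f) = 5000 / 1.0373 = 4820.0 m/s.

v_e ≈ 4820 m/s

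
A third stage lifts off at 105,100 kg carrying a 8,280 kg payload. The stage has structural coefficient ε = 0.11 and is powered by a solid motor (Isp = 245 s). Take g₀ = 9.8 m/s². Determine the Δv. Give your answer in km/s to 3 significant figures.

Stage wet mass = m₀ − payload = 105,100 − 8,280 = 96,820 kg.
Stage dry mass = ε × stage wet mass = 0.11 × 96,820 = 10,650.2 kg.
Burnout mass m_f = stage dry + payload = 10,650.2 + 8,280 = 18,930.2 kg.
v_e = Isp · g₀ = 245 × 9.8 = 2401.0 m/s.
Using Δv = v_e ln(m₀/m_f): Δv = v_e · ln(105,100/18,930.2) = 2401.0 × ln(5.552) = 2401.0 × 1.7142 ≈ 4116 m/s.

Δv ≈ 4.12 km/s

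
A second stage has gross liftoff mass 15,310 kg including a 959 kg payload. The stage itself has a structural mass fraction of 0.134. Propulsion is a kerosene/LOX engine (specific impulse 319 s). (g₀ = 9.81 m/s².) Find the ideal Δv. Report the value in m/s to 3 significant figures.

Δv ≈ 5230 m/s

Stage wet mass = m₀ − payload = 15,310 − 959 = 14,351 kg.
Stage dry mass = ε × stage wet mass = 0.134 × 14,351 = 1,923.03 kg.
Burnout mass m_f = stage dry + payload = 1,923.03 + 959 = 2,882.03 kg.
v_e = Isp · g₀ = 319 × 9.81 = 3129.4 m/s.
Rocket equation: Δv = v_e · ln(15,310/2,882.03) = 3129.4 × ln(5.312) = 3129.4 × 1.6700 ≈ 5226 m/s.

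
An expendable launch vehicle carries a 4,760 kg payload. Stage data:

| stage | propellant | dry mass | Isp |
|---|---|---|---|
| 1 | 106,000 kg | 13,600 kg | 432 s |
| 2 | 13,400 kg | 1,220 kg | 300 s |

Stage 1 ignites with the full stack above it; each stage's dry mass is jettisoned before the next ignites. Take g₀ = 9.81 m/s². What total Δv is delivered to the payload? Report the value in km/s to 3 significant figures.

Δv ≈ 9.56 km/s

Ignition mass of stage 1 = 106,000+13,600 + 13,400+1,220 + 4,760 = 138,980 kg.
Stage 1: m₀ = 138,980 kg, m_f = 138,980 − 106,000 = 32,980 kg; Δv = 432×9.81×ln(4.214) = 4237.9×1.4384 ≈ 6096 m/s.
Stage 2: m₀ = 19,380 kg, m_f = 19,380 − 13,400 = 5,980 kg; Δv = 300×9.81×ln(3.241) = 2943.0×1.1758 ≈ 3460 m/s.
Total Δv = 6096 + 3460 = 9556 m/s.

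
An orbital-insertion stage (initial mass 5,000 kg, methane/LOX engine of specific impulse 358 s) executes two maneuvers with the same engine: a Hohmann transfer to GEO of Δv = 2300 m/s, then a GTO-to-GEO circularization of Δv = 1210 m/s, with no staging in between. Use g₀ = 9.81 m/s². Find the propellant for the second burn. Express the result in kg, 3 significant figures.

v_e = Isp · g₀ = 358 × 9.81 = 3512.0 m/s.
After the first burn: m = 5000 × exp(−2300/3512.0) = 5000 × 0.51949 = 2,597.45 kg.
After the second burn: m = 2,597.45 × exp(−1210/3512.0) = 2,597.45 × 0.70855 = 1,840.42 kg.
Second-burn propellant = 2,597.45 − 1,840.42 = 757.03 kg.

propellant for the second burn ≈ 757 kg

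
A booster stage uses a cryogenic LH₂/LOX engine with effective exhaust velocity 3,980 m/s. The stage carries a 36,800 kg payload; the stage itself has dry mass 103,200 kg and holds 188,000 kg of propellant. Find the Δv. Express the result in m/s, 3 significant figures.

Δv ≈ 3390 m/s

m₀ = payload + dry + propellant = 36,800 + 103,200 + 188,000 = 328,000 kg.
m_f = payload + dry = 36,800 + 103,200 = 140,000 kg.
By the Tsiolkovsky rocket equation, Δv = v_e · ln(m₀/m_f) = 3980.0 × ln(2.343) = 3980.0 × 0.8514 ≈ 3388.5 m/s.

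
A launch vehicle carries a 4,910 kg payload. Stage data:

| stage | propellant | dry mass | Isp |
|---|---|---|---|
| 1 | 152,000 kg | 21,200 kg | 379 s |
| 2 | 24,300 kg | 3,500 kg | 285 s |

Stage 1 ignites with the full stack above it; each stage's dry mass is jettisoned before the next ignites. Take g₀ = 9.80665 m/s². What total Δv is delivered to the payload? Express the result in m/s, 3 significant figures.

Δv ≈ 8780 m/s

Ignition mass of stage 1 = 152,000+21,200 + 24,300+3,500 + 4,910 = 205,910 kg.
Stage 1: m₀ = 205,910 kg, m_f = 205,910 − 152,000 = 53,910 kg; Δv = 379×9.80665×ln(3.82) = 3716.7×1.3401 ≈ 4981 m/s.
Stage 2: m₀ = 32,710 kg, m_f = 32,710 − 24,300 = 8,410 kg; Δv = 285×9.80665×ln(3.889) = 2794.9×1.3583 ≈ 3796 m/s.
Total Δv = 4981 + 3796 = 8777 m/s.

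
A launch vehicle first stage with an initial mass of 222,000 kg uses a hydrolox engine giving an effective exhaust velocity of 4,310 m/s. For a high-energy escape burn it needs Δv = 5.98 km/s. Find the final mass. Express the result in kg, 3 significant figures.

By the Tsiolkovsky rocket equation, m₀/m_f = exp(Δv / v_e) = exp(5980 / 4310.0) = exp(1.3875) = 4.0047.
m_f = m₀ / 4.0047 = 222,000 / 4.0047 = 55,434.9 kg.

final mass ≈ 55400 kg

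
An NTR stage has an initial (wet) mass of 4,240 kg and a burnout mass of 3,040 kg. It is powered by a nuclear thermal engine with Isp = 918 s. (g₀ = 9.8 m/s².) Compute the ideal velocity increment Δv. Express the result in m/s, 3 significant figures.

Δv ≈ 2990 m/s

v_e = Isp · g₀ = 918 × 9.8 = 8996.4 m/s.
By the Tsiolkovsky rocket equation, Δv = v_e · ln(m₀/m_f) = 8996.4 × ln(1.395) = 8996.4 × 0.3327 ≈ 2993.2 m/s.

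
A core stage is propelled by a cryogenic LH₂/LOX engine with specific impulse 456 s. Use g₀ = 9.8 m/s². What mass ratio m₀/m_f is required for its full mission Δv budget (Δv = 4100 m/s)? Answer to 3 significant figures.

v_e = Isp · g₀ = 456 × 9.8 = 4468.8 m/s.
Using Δv = v_e ln(m₀/m_f): m₀/m_f = exp(Δv / v_e) = exp(4100 / 4468.8) = exp(0.9175) = 2.5030.

mass ratio ≈ 2.50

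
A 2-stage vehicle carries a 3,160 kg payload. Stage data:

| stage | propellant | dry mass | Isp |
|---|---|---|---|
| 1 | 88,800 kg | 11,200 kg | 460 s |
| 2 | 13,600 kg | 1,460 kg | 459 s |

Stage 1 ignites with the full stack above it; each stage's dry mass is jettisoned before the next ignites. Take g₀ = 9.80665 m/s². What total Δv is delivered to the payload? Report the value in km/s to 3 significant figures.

Ignition mass of stage 1 = 88,800+11,200 + 13,600+1,460 + 3,160 = 118,220 kg.
Stage 1: m₀ = 118,220 kg, m_f = 118,220 − 88,800 = 29,420 kg; Δv = 460×9.80665×ln(4.018) = 4511.1×1.3909 ≈ 6274 m/s.
Stage 2: m₀ = 18,220 kg, m_f = 18,220 − 13,600 = 4,620 kg; Δv = 459×9.80665×ln(3.944) = 4501.3×1.3721 ≈ 6176 m/s.
Total Δv = 6274 + 6176 = 12450 m/s.

Δv ≈ 12.5 km/s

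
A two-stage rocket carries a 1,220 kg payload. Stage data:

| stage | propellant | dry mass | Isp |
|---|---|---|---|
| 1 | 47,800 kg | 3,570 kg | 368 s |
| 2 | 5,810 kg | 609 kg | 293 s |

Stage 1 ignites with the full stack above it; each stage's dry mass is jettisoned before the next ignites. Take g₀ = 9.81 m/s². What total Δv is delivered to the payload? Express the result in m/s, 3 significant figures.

Δv ≈ 10100 m/s

Ignition mass of stage 1 = 47,800+3,570 + 5,810+609 + 1,220 = 59,009 kg.
Stage 1: m₀ = 59,009 kg, m_f = 59,009 − 47,800 = 11,209 kg; Δv = 368×9.81×ln(5.264) = 3610.1×1.6610 ≈ 5996 m/s.
Stage 2: m₀ = 7,639 kg, m_f = 7,639 − 5,810 = 1,829 kg; Δv = 293×9.81×ln(4.177) = 2874.3×1.4295 ≈ 4109 m/s.
Total Δv = 5996 + 4109 = 10105 m/s.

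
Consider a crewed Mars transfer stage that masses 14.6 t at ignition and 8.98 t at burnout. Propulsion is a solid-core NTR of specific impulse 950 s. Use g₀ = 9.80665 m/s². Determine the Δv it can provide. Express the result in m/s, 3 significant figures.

v_e = Isp · g₀ = 950 × 9.80665 = 9316.3 m/s.
Rocket equation: Δv = v_e · ln(m₀/m_f) = 9316.3 × ln(1.626) = 9316.3 × 0.4860 ≈ 4527.9 m/s.

Δv ≈ 4530 m/s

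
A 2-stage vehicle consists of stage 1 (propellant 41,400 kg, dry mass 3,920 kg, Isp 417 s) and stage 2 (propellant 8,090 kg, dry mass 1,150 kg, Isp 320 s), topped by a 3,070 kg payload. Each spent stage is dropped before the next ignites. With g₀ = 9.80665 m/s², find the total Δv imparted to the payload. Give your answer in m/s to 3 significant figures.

Δv ≈ 8540 m/s

Ignition mass of stage 1 = 41,400+3,920 + 8,090+1,150 + 3,070 = 57,630 kg.
Stage 1: m₀ = 57,630 kg, m_f = 57,630 − 41,400 = 16,230 kg; Δv = 417×9.80665×ln(3.551) = 4089.4×1.2672 ≈ 5182 m/s.
Stage 2: m₀ = 12,310 kg, m_f = 12,310 − 8,090 = 4,220 kg; Δv = 320×9.80665×ln(2.917) = 3138.1×1.0706 ≈ 3360 m/s.
Total Δv = 5182 + 3360 = 8542 m/s.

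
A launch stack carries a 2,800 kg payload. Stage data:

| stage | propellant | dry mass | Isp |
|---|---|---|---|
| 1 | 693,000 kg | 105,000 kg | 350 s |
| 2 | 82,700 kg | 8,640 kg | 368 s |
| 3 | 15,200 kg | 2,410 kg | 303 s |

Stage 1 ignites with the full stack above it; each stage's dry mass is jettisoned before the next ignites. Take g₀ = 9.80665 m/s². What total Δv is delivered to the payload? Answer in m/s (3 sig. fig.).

Ignition mass of stage 1 = 693,000+105,000 + 82,700+8,640 + 15,200+2,410 + 2,800 = 909,750 kg.
Stage 1: m₀ = 909,750 kg, m_f = 909,750 − 693,000 = 216,750 kg; Δv = 350×9.80665×ln(4.197) = 3432.3×1.4344 ≈ 4923 m/s.
Stage 2: m₀ = 111,750 kg, m_f = 111,750 − 82,700 = 29,050 kg; Δv = 368×9.80665×ln(3.847) = 3608.8×1.3472 ≈ 4862 m/s.
Stage 3: m₀ = 20,410 kg, m_f = 20,410 − 15,200 = 5,210 kg; Δv = 303×9.80665×ln(3.917) = 2971.4×1.3654 ≈ 4057 m/s.
Total Δv = 4923 + 4862 + 4057 = 13842 m/s.

Δv ≈ 13800 m/s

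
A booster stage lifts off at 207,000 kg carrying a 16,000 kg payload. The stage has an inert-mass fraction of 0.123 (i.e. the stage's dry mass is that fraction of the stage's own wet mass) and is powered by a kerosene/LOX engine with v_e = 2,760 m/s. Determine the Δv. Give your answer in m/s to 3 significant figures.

Δv ≈ 4570 m/s

Stage wet mass = m₀ − payload = 207,000 − 16,000 = 191,000 kg.
Stage dry mass = ε × stage wet mass = 0.123 × 191,000 = 23,493 kg.
Burnout mass m_f = stage dry + payload = 23,493 + 16,000 = 39,493 kg.
By the Tsiolkovsky rocket equation, Δv = v_e · ln(207,000/39,493) = 2760.0 × ln(5.241) = 2760.0 × 1.6566 ≈ 4572 m/s.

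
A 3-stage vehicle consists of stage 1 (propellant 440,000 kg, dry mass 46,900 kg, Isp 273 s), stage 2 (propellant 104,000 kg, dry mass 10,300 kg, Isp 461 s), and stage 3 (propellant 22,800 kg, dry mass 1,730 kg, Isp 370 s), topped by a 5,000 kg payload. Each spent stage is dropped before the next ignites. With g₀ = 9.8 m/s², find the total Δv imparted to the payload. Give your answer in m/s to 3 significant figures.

Ignition mass of stage 1 = 440,000+46,900 + 104,000+10,300 + 22,800+1,730 + 5,000 = 630,730 kg.
Stage 1: m₀ = 630,730 kg, m_f = 630,730 − 440,000 = 190,730 kg; Δv = 273×9.8×ln(3.307) = 2675.4×1.1960 ≈ 3200 m/s.
Stage 2: m₀ = 143,830 kg, m_f = 143,830 − 104,000 = 39,830 kg; Δv = 461×9.8×ln(3.611) = 4517.8×1.2840 ≈ 5801 m/s.
Stage 3: m₀ = 29,530 kg, m_f = 29,530 − 22,800 = 6,730 kg; Δv = 370×9.8×ln(4.388) = 3626.0×1.4788 ≈ 5362 m/s.
Total Δv = 3200 + 5801 + 5362 = 14363 m/s.

Δv ≈ 14400 m/s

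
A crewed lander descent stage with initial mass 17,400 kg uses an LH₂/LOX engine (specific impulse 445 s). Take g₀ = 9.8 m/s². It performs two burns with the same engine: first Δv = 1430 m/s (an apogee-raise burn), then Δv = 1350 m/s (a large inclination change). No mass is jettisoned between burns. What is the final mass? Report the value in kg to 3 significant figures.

v_e = Isp · g₀ = 445 × 9.8 = 4361.0 m/s.
After the first burn: m = 17400 × exp(−1430/4361.0) = 17400 × 0.72043 = 12,535.5 kg.
After the second burn: m = 12,535.5 × exp(−1350/4361.0) = 12,535.5 × 0.73377 = 9,198.17 kg.

final mass ≈ 9200 kg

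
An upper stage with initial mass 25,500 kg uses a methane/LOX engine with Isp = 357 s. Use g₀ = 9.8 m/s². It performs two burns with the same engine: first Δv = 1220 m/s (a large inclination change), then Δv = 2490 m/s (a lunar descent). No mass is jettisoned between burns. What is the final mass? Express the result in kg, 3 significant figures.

final mass ≈ 8830 kg

v_e = Isp · g₀ = 357 × 9.8 = 3498.6 m/s.
After the first burn: m = 25500 × exp(−1220/3498.6) = 25500 × 0.70560 = 17,992.8 kg.
After the second burn: m = 17,992.8 × exp(−2490/3498.6) = 17,992.8 × 0.49080 = 8,830.87 kg.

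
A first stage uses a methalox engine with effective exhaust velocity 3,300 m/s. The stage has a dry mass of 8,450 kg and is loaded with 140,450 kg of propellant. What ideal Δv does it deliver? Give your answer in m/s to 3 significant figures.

Δv ≈ 9470 m/s

m₀ = m_dry + m_prop = 8,450 + 140,450 = 148,900 kg.
From the ideal rocket equation, Δv = v_e · ln(m₀/m_f) = 3300.0 × ln(17.62) = 3300.0 × 2.8691 ≈ 9468.1 m/s.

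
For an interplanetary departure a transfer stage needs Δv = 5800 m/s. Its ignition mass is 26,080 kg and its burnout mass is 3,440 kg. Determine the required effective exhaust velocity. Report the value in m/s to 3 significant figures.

v_e ≈ 2860 m/s

ln(m₀/m_f) = ln(26080/3440) = ln(7.581) = 2.0257.
v_e = Δv / ln(m₀/m_f) = 5800 / 2.0257 = 2863.2 m/s.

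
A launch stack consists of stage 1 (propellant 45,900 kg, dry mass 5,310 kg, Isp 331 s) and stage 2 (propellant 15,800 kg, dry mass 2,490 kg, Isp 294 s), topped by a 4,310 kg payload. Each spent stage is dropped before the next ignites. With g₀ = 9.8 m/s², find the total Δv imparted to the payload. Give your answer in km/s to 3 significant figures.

Δv ≈ 6.62 km/s

Ignition mass of stage 1 = 45,900+5,310 + 15,800+2,490 + 4,310 = 73,810 kg.
Stage 1: m₀ = 73,810 kg, m_f = 73,810 − 45,900 = 27,910 kg; Δv = 331×9.8×ln(2.645) = 3243.8×0.9725 ≈ 3155 m/s.
Stage 2: m₀ = 22,600 kg, m_f = 22,600 − 15,800 = 6,800 kg; Δv = 294×9.8×ln(3.324) = 2881.2×1.2010 ≈ 3460 m/s.
Total Δv = 3155 + 3460 = 6615 m/s.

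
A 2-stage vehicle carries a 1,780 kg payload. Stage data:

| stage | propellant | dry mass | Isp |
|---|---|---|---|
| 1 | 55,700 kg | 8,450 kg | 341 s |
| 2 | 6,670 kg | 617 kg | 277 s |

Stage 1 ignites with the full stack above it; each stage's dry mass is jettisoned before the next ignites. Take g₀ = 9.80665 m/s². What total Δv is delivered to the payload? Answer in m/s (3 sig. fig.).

Δv ≈ 8400 m/s

Ignition mass of stage 1 = 55,700+8,450 + 6,670+617 + 1,780 = 73,217 kg.
Stage 1: m₀ = 73,217 kg, m_f = 73,217 − 55,700 = 17,517 kg; Δv = 341×9.80665×ln(4.18) = 3344.1×1.4303 ≈ 4783 m/s.
Stage 2: m₀ = 9,067 kg, m_f = 9,067 − 6,670 = 2,397 kg; Δv = 277×9.80665×ln(3.783) = 2716.4×1.3304 ≈ 3614 m/s.
Total Δv = 4783 + 3614 = 8397 m/s.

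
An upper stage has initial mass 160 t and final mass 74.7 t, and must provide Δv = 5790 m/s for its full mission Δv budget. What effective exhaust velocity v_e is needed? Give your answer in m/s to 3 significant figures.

v_e ≈ 7600 m/s

ln(m₀/m_f) = ln(160000/74700) = ln(2.142) = 0.7617.
v_e = Δv / ln(m₀/m_f) = 5790 / 0.7617 = 7601.5 m/s.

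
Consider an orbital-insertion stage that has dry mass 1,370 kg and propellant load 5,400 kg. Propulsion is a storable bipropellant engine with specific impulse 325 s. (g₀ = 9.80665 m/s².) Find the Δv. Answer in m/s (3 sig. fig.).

v_e = Isp · g₀ = 325 × 9.80665 = 3187.2 m/s.
m₀ = m_dry + m_prop = 1,370 + 5,400 = 6,770 kg.
From the ideal rocket equation, Δv = v_e · ln(m₀/m_f) = 3187.2 × ln(4.942) = 3187.2 × 1.5977 ≈ 5092.1 m/s.

Δv ≈ 5090 m/s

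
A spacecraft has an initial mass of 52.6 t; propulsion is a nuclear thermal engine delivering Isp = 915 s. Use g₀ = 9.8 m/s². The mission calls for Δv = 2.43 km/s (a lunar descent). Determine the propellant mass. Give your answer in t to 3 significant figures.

propellant mass ≈ 12.5 t

v_e = Isp · g₀ = 915 × 9.8 = 8967.0 m/s.
Rocket equation: m₀/m_f = exp(Δv / v_e) = exp(2430 / 8967.0) = exp(0.2710) = 1.3113.
m_f = 52.6 / 1.3113 = 40.1129 t, so propellant = m₀ − m_f = 52.6 − 40.1129 = 12.4871 t.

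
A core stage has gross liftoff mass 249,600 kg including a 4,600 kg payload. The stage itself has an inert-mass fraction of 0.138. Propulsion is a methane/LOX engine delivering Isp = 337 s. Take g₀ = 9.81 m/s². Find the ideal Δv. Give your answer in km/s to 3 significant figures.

Stage wet mass = m₀ − payload = 249,600 − 4,600 = 245,000 kg.
Stage dry mass = ε × stage wet mass = 0.138 × 245,000 = 33,810 kg.
Burnout mass m_f = stage dry + payload = 33,810 + 4,600 = 38,410 kg.
v_e = Isp · g₀ = 337 × 9.81 = 3306.0 m/s.
Δv = v_e · ln(249,600/38,410) = 3306.0 × ln(6.498) = 3306.0 × 1.8715 ≈ 6187 m/s.

Δv ≈ 6.19 km/s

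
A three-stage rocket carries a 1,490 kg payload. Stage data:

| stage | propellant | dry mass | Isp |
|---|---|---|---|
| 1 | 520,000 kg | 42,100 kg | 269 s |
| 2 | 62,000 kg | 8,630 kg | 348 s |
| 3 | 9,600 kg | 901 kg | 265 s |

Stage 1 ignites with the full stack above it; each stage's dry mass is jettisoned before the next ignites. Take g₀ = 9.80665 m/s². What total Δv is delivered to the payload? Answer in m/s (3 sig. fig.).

Ignition mass of stage 1 = 520,000+42,100 + 62,000+8,630 + 9,600+901 + 1,490 = 644,721 kg.
Stage 1: m₀ = 644,721 kg, m_f = 644,721 − 520,000 = 124,721 kg; Δv = 269×9.80665×ln(5.169) = 2638.0×1.6427 ≈ 4334 m/s.
Stage 2: m₀ = 82,621 kg, m_f = 82,621 − 62,000 = 20,621 kg; Δv = 348×9.80665×ln(4.007) = 3412.7×1.3880 ≈ 4737 m/s.
Stage 3: m₀ = 11,991 kg, m_f = 11,991 − 9,600 = 2,391 kg; Δv = 265×9.80665×ln(5.015) = 2598.8×1.6124 ≈ 4190 m/s.
Total Δv = 4334 + 4737 + 4190 = 13261 m/s.

Δv ≈ 13300 m/s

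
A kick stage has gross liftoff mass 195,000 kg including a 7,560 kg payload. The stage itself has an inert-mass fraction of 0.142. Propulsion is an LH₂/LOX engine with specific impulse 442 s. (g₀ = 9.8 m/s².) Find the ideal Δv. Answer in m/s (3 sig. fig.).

Stage wet mass = m₀ − payload = 195,000 − 7,560 = 187,440 kg.
Stage dry mass = ε × stage wet mass = 0.142 × 187,440 = 26,616.5 kg.
Burnout mass m_f = stage dry + payload = 26,616.5 + 7,560 = 34,176.5 kg.
v_e = Isp · g₀ = 442 × 9.8 = 4331.6 m/s.
Δv = v_e · ln(195,000/34,176.5) = 4331.6 × ln(5.706) = 4331.6 × 1.7415 ≈ 7543 m/s.

Δv ≈ 7540 m/s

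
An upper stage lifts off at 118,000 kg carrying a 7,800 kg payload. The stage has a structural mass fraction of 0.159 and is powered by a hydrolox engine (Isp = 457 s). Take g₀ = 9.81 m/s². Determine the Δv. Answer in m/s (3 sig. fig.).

Δv ≈ 6900 m/s

Stage wet mass = m₀ − payload = 118,000 − 7,800 = 110,200 kg.
Stage dry mass = ε × stage wet mass = 0.159 × 110,200 = 17,521.8 kg.
Burnout mass m_f = stage dry + payload = 17,521.8 + 7,800 = 25,321.8 kg.
v_e = Isp · g₀ = 457 × 9.81 = 4483.2 m/s.
Δv = v_e · ln(118,000/25,321.8) = 4483.2 × ln(4.66) = 4483.2 × 1.5390 ≈ 6900 m/s.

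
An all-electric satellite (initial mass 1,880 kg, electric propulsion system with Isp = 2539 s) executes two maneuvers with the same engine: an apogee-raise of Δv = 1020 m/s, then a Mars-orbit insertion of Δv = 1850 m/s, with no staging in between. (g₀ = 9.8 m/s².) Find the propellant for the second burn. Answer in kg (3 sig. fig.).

propellant for the second burn ≈ 129 kg

v_e = Isp · g₀ = 2539 × 9.8 = 24882.2 m/s.
After the first burn: m = 1880 × exp(−1020/24882.2) = 1880 × 0.95984 = 1,804.5 kg.
After the second burn: m = 1,804.5 × exp(−1850/24882.2) = 1,804.5 × 0.92835 = 1,675.21 kg.
Second-burn propellant = 1,804.5 − 1,675.21 = 129.29 kg.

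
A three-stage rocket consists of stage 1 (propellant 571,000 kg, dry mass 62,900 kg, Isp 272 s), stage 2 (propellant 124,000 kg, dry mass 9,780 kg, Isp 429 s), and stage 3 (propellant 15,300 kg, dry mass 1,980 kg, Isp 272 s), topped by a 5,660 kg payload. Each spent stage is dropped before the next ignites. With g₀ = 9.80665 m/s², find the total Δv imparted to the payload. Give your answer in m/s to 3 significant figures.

Ignition mass of stage 1 = 571,000+62,900 + 124,000+9,780 + 15,300+1,980 + 5,660 = 790,620 kg.
Stage 1: m₀ = 790,620 kg, m_f = 790,620 − 571,000 = 219,620 kg; Δv = 272×9.80665×ln(3.6) = 2667.4×1.2809 ≈ 3417 m/s.
Stage 2: m₀ = 156,720 kg, m_f = 156,720 − 124,000 = 32,720 kg; Δv = 429×9.80665×ln(4.79) = 4207.1×1.5665 ≈ 6590 m/s.
Stage 3: m₀ = 22,940 kg, m_f = 22,940 − 15,300 = 7,640 kg; Δv = 272×9.80665×ln(3.003) = 2667.4×1.0995 ≈ 2933 m/s.
Total Δv = 3417 + 6590 + 2933 = 12940 m/s.

Δv ≈ 12900 m/s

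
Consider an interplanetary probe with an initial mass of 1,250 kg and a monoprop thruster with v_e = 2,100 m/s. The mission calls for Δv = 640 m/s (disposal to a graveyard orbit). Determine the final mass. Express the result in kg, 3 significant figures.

By the Tsiolkovsky rocket equation, m₀/m_f = exp(Δv / v_e) = exp(640 / 2100.0) = exp(0.3048) = 1.3563.
m_f = m₀ / 1.3563 = 1,250 / 1.3563 = 921.625 kg.

final mass ≈ 922 kg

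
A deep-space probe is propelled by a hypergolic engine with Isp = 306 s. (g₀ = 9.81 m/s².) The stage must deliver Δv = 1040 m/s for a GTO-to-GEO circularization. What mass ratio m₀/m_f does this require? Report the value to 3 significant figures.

mass ratio ≈ 1.41

v_e = Isp · g₀ = 306 × 9.81 = 3001.9 m/s.
m₀/m_f = exp(Δv / v_e) = exp(1040 / 3001.9) = exp(0.3465) = 1.4140.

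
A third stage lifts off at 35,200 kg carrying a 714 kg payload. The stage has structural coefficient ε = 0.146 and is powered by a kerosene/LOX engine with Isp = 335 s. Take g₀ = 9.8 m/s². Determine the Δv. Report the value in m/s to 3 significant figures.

Stage wet mass = m₀ − payload = 35,200 − 714 = 34,486 kg.
Stage dry mass = ε × stage wet mass = 0.146 × 34,486 = 5,034.96 kg.
Burnout mass m_f = stage dry + payload = 5,034.96 + 714 = 5,748.96 kg.
v_e = Isp · g₀ = 335 × 9.8 = 3283.0 m/s.
From the ideal rocket equation, Δv = v_e · ln(35,200/5,748.96) = 3283.0 × ln(6.123) = 3283.0 × 1.8120 ≈ 5949 m/s.

Δv ≈ 5950 m/s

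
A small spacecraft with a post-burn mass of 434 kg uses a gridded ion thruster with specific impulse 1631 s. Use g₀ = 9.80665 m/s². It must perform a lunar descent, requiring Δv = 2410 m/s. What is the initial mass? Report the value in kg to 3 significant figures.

v_e = Isp · g₀ = 1631 × 9.80665 = 15994.6 m/s.
From the ideal rocket equation, m₀/m_f = exp(Δv / v_e) = exp(2410 / 15994.6) = exp(0.1507) = 1.1626.
m₀ = m_f × 1.1626 = 434 × 1.1626 = 504.568 kg.

initial mass ≈ 505 kg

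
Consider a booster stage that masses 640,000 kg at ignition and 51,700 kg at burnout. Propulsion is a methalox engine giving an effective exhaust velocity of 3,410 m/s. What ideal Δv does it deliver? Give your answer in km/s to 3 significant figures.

Δv ≈ 8.58 km/s

Δv = v_e · ln(m₀/m_f) = 3410.0 × ln(12.38) = 3410.0 × 2.5160 ≈ 8579.6 m/s.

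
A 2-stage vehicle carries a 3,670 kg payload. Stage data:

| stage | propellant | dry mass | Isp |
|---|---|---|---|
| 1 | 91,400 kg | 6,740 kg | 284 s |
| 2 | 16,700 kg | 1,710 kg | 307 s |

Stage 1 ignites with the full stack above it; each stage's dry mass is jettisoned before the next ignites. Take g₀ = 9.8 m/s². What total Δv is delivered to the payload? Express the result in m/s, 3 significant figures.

Ignition mass of stage 1 = 91,400+6,740 + 16,700+1,710 + 3,670 = 120,220 kg.
Stage 1: m₀ = 120,220 kg, m_f = 120,220 − 91,400 = 28,820 kg; Δv = 284×9.8×ln(4.171) = 2783.2×1.4283 ≈ 3975 m/s.
Stage 2: m₀ = 22,080 kg, m_f = 22,080 − 16,700 = 5,380 kg; Δv = 307×9.8×ln(4.104) = 3008.6×1.4120 ≈ 4248 m/s.
Total Δv = 3975 + 4248 = 8223 m/s.

Δv ≈ 8220 m/s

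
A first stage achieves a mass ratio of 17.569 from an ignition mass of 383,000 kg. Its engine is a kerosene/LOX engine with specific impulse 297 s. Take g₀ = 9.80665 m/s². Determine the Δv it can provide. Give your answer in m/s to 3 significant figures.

Δv ≈ 8350 m/s

v_e = Isp · g₀ = 297 × 9.80665 = 2912.6 m/s.
Rocket equation: Δv = v_e · ln(17.569) = 2912.6 × 2.8661 ≈ 8347.8 m/s.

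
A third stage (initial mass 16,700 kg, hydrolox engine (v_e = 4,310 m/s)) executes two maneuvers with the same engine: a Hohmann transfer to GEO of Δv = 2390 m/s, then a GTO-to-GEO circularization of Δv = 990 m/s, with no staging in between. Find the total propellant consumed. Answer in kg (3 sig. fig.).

After the first burn: m = 16700 × exp(−2390/4310.0) = 16700 × 0.57435 = 9,591.65 kg.
After the second burn: m = 9,591.65 × exp(−990/4310.0) = 9,591.65 × 0.79477 = 7,623.16 kg.
Total propellant = m₀ − m_final = 16700 − 7,623.16 = 9,076.84 kg.

total propellant consumed ≈ 9080 kg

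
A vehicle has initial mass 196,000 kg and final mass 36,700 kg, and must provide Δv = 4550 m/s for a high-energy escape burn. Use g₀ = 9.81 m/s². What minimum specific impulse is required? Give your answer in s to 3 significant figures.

Isp ≈ 277 s

ln(m₀/m_f) = ln(196000/36700) = ln(5.341) = 1.6753.
Using Δv = v_e ln(m₀/m_f): v_e = Δv / ln(m₀/m_f) = 4550 / 1.6753 = 2715.9 m/s.
Isp = v_e / g₀ = 2715.9 / 9.81 = 276.8 s.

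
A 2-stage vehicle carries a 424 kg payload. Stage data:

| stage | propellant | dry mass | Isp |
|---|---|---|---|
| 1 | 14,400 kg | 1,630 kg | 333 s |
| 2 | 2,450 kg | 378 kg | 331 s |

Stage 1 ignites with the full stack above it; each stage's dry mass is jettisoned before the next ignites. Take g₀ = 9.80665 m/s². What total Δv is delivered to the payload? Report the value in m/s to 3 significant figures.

Ignition mass of stage 1 = 14,400+1,630 + 2,450+378 + 424 = 19,282 kg.
Stage 1: m₀ = 19,282 kg, m_f = 19,282 − 14,400 = 4,882 kg; Δv = 333×9.80665×ln(3.95) = 3265.6×1.3736 ≈ 4486 m/s.
Stage 2: m₀ = 3,252 kg, m_f = 3,252 − 2,450 = 802 kg; Δv = 331×9.80665×ln(4.055) = 3246.0×1.3999 ≈ 4544 m/s.
Total Δv = 4486 + 4544 = 9030 m/s.

Δv ≈ 9030 m/s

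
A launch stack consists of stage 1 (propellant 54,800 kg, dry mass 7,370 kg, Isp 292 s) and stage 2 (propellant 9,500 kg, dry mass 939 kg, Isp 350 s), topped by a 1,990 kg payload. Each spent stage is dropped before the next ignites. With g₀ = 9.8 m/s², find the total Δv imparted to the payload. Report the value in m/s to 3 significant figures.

Ignition mass of stage 1 = 54,800+7,370 + 9,500+939 + 1,990 = 74,599 kg.
Stage 1: m₀ = 74,599 kg, m_f = 74,599 − 54,800 = 19,799 kg; Δv = 292×9.8×ln(3.768) = 2861.6×1.3265 ≈ 3796 m/s.
Stage 2: m₀ = 12,429 kg, m_f = 12,429 − 9,500 = 2,929 kg; Δv = 350×9.8×ln(4.243) = 3430.0×1.4454 ≈ 4958 m/s.
Total Δv = 3796 + 4958 = 8754 m/s.

Δv ≈ 8750 m/s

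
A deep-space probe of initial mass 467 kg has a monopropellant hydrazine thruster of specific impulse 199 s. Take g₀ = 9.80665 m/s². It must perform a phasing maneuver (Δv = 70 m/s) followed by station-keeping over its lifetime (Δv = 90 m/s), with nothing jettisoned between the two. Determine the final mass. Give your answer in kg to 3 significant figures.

v_e = Isp · g₀ = 199 × 9.80665 = 1951.5 m/s.
After the first burn: m = 467 × exp(−70/1951.5) = 467 × 0.96477 = 450.548 kg.
After the second burn: m = 450.548 × exp(−90/1951.5) = 450.548 × 0.95493 = 430.242 kg.

final mass ≈ 430 kg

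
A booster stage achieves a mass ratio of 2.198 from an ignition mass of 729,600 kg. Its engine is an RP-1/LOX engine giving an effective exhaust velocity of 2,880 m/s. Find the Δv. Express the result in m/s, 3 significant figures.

Δv ≈ 2270 m/s

Δv = v_e · ln(2.198) = 2880.0 × 0.7875 ≈ 2268.1 m/s.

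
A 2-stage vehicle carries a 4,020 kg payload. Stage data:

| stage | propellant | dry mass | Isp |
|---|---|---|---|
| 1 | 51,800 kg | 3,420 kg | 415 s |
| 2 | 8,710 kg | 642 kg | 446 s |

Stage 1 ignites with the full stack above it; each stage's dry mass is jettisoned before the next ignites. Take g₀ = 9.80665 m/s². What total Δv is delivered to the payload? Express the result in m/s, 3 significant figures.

Ignition mass of stage 1 = 51,800+3,420 + 8,710+642 + 4,020 = 68,592 kg.
Stage 1: m₀ = 68,592 kg, m_f = 68,592 − 51,800 = 16,792 kg; Δv = 415×9.80665×ln(4.085) = 4069.8×1.4073 ≈ 5727 m/s.
Stage 2: m₀ = 13,372 kg, m_f = 13,372 − 8,710 = 4,662 kg; Δv = 446×9.80665×ln(2.868) = 4373.8×1.0537 ≈ 4609 m/s.
Total Δv = 5727 + 4609 = 10336 m/s.

Δv ≈ 10300 m/s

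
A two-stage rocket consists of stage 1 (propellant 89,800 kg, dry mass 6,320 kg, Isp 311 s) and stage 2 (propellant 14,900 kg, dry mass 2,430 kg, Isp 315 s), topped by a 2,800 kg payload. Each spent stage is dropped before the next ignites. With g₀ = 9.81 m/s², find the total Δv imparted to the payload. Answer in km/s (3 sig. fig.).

Ignition mass of stage 1 = 89,800+6,320 + 14,900+2,430 + 2,800 = 116,250 kg.
Stage 1: m₀ = 116,250 kg, m_f = 116,250 − 89,800 = 26,450 kg; Δv = 311×9.81×ln(4.395) = 3050.9×1.4805 ≈ 4517 m/s.
Stage 2: m₀ = 20,130 kg, m_f = 20,130 − 14,900 = 5,230 kg; Δv = 315×9.81×ln(3.849) = 3090.2×1.3478 ≈ 4165 m/s.
Total Δv = 4517 + 4165 = 8682 m/s.

Δv ≈ 8.68 km/s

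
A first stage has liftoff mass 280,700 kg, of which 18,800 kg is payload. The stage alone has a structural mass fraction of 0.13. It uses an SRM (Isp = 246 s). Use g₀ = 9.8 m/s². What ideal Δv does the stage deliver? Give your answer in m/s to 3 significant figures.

Δv ≈ 4030 m/s

Stage wet mass = m₀ − payload = 280,700 − 18,800 = 261,900 kg.
Stage dry mass = ε × stage wet mass = 0.13 × 261,900 = 34,047 kg.
Burnout mass m_f = stage dry + payload = 34,047 + 18,800 = 52,847 kg.
v_e = Isp · g₀ = 246 × 9.8 = 2410.8 m/s.
Δv = v_e · ln(280,700/52,847) = 2410.8 × ln(5.312) = 2410.8 × 1.6699 ≈ 4026 m/s.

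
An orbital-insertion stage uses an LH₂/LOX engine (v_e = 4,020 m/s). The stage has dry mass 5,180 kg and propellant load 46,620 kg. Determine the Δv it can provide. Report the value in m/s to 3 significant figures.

m₀ = m_dry + m_prop = 5,180 + 46,620 = 51,800 kg.
Δv = v_e · ln(m₀/m_f) = 4020.0 × ln(10) = 4020.0 × 2.3026 ≈ 9256.4 m/s.

Δv ≈ 9260 m/s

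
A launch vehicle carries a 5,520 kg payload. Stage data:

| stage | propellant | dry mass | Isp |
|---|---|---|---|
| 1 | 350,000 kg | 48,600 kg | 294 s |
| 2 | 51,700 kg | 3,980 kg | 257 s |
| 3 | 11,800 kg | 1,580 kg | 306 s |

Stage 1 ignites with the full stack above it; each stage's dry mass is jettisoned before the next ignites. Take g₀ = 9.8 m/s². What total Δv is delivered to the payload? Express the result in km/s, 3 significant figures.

Δv ≈ 9.79 km/s

Ignition mass of stage 1 = 350,000+48,600 + 51,700+3,980 + 11,800+1,580 + 5,520 = 473,180 kg.
Stage 1: m₀ = 473,180 kg, m_f = 473,180 − 350,000 = 123,180 kg; Δv = 294×9.8×ln(3.841) = 2881.2×1.3458 ≈ 3878 m/s.
Stage 2: m₀ = 74,580 kg, m_f = 74,580 − 51,700 = 22,880 kg; Δv = 257×9.8×ln(3.26) = 2518.6×1.1816 ≈ 2976 m/s.
Stage 3: m₀ = 18,900 kg, m_f = 18,900 − 11,800 = 7,100 kg; Δv = 306×9.8×ln(2.662) = 2998.8×0.9791 ≈ 2936 m/s.
Total Δv = 3878 + 2976 + 2936 = 9790 m/s.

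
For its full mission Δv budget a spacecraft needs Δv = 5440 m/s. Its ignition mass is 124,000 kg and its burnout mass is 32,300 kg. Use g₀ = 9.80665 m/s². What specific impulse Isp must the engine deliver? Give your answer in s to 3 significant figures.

ln(m₀/m_f) = ln(124000/32300) = ln(3.839) = 1.3452.
v_e = Δv / ln(m₀/m_f) = 5440 / 1.3452 = 4044.0 m/s.
Isp = v_e / g₀ = 4044.0 / 9.80665 = 412.4 s.

Isp ≈ 412 s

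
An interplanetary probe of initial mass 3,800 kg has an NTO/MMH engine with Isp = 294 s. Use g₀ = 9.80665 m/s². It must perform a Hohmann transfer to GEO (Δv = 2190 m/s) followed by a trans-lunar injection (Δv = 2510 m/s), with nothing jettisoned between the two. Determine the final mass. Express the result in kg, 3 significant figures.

v_e = Isp · g₀ = 294 × 9.80665 = 2883.2 m/s.
After the first burn: m = 3800 × exp(−2190/2883.2) = 3800 × 0.46786 = 1,777.87 kg.
After the second burn: m = 1,777.87 × exp(−2510/2883.2) = 1,777.87 × 0.41871 = 744.412 kg.

final mass ≈ 744 kg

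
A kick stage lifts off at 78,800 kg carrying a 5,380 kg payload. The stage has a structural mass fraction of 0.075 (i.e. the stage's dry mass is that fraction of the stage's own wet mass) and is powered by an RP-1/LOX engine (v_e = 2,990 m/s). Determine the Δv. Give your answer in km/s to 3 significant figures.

Stage wet mass = m₀ − payload = 78,800 − 5,380 = 73,420 kg.
Stage dry mass = ε × stage wet mass = 0.075 × 73,420 = 5,506.5 kg.
Burnout mass m_f = stage dry + payload = 5,506.5 + 5,380 = 10,886.5 kg.
Rocket equation: Δv = v_e · ln(78,800/10,886.5) = 2990.0 × ln(7.238) = 2990.0 × 1.9794 ≈ 5918 m/s.

Δv ≈ 5.92 km/s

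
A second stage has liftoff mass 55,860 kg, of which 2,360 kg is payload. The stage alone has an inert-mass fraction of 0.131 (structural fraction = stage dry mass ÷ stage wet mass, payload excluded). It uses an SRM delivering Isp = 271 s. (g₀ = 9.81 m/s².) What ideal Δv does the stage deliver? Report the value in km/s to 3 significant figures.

Stage wet mass = m₀ − payload = 55,860 − 2,360 = 53,500 kg.
Stage dry mass = ε × stage wet mass = 0.131 × 53,500 = 7,008.5 kg.
Burnout mass m_f = stage dry + payload = 7,008.5 + 2,360 = 9,368.5 kg.
v_e = Isp · g₀ = 271 × 9.81 = 2658.5 m/s.
Δv = v_e · ln(55,860/9,368.5) = 2658.5 × ln(5.963) = 2658.5 × 1.7855 ≈ 4747 m/s.

Δv ≈ 4.75 km/s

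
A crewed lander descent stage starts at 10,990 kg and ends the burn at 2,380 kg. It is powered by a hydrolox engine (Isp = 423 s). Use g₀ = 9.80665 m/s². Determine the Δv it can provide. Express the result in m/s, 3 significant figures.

v_e = Isp · g₀ = 423 × 9.80665 = 4148.2 m/s.
From the ideal rocket equation, Δv = v_e · ln(m₀/m_f) = 4148.2 × ln(4.618) = 4148.2 × 1.5299 ≈ 6346.3 m/s.

Δv ≈ 6350 m/s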